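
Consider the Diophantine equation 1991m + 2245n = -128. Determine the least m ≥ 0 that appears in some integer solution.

1397

gcd(2245, 1991) = 1  (2245 = 1·1991 + 254, 1991 = 7·254 + 213, 254 = 1·213 + 41, 213 = 5·41 + 8, 41 = 5·8 + 1, 8 = 8·1).
1 divides -128, so solutions exist.
Back-substituting, 1991·(-274) + 2245·(243) = 1.
Scale by -128/1 = -128: (m₀, n₀) = (35072, -31104).
General solution: m = 35072 + 2245t, n = -31104 - 1991t for integer t.
m ≥ 0: smallest is 35072 mod 2245 = 1397 (at t = -15), with n = -1239.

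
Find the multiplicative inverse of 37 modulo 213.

190

gcd(213, 37):
  213 = 5·37 + 28
  37 = 1·28 + 9
  28 = 3·9 + 1
  9 = 9·1
so gcd(213, 37) = 1.
Back-substitute for Bézout coefficients:
  1 = 28 - 3·9
  ... = 37·(-23) + 213·(4)
So 37·-23 ≡ 1 (mod 213), and -23 mod 213 = 190.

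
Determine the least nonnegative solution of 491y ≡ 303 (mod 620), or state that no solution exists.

113

gcd(620, 491) = 1.
1 divides 303, so solutions exist.
By Bézout, 491·(-149) + 620·(118) = 1.
So 491·(-149) ≡ 1 (mod 620); multiply by 303: y ≡ -45147 (mod 620).
Smallest nonnegative: y = -45147 mod 620 = 113.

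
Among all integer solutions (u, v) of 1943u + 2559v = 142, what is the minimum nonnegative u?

gcd(2559, 1943):
  2559 = 1*1943 + 616
  1943 = 3*616 + 95
  616 = 6*95 + 46
  95 = 2*46 + 3
  46 = 15*3 + 1
  3 = 3*1
so gcd(2559, 1943) = 1.
1 divides 142, so solutions exist.
Back-substitute for Bézout coefficients:
  1 = 46 - 15*3
  ... = 1943*(-835) + 2559*(634)
Scale by 142/1 = 142: (u₀, v₀) = (-118570, 90028).
General solution: u = -118570 + 2559t, v = 90028 - 1943t for integer t.
u ≥ 0: smallest is -118570 mod 2559 = 1703 (at t = 47), with v = -1293.

1703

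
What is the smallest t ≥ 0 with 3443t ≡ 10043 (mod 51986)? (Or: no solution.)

gcd(51986, 3443) = 11  (51986 = 15·3443 + 341, 3443 = 10·341 + 33, 341 = 10·33 + 11, 33 = 3·11).
11 divides 10043, so solutions exist.
Back-substituting, 3443·(-1525) + 51986·(101) = 11.
So 3443·(-1525) ≡ 11 (mod 51986); multiply by 913: t ≡ -1392325 (mod 4726).
Smallest nonnegative: t = -1392325 mod 4726 = 1845.

1845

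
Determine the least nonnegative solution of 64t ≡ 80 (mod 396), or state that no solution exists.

gcd(396, 64):
  396 = 6*64 + 12
  64 = 5*12 + 4
  12 = 3*4
so gcd(396, 64) = 4.
4 divides 80, so solutions exist.
Back-substitute for Bézout coefficients:
  4 = 64 - 5*12
  ... = 64*(31) + 396*(-5)
So 64*(31) ≡ 4 (mod 396); multiply by 20: t ≡ 620 (mod 99).
Smallest nonnegative: t = 620 mod 99 = 26.

26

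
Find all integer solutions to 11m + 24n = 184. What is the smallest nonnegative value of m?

gcd(24, 11):
  24 = 2*11 + 2
  11 = 5*2 + 1
  2 = 2*1
so gcd(24, 11) = 1.
1 divides 184, so solutions exist.
Back-substitute for Bézout coefficients:
  1 = 11 - 5*2
  ... = 11*(11) + 24*(-5)
Scale by 184/1 = 184: (m₀, n₀) = (2024, -920).
General solution: m = 2024 + 24t, n = -920 - 11t for integer t.
m ≥ 0: smallest is 2024 mod 24 = 8 (at t = -84), with n = 4.

8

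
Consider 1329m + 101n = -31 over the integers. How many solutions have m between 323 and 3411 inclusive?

30

gcd(1329, 101) = 1.
By Bézout, 1329*(19) + 101*(-250) = 1.
Particular solution: (17, -224).
General solution: m = 17 + 101t, n = -224 - 1329t for integer t.
323 ≤ 17 + 101t ≤ 3411 gives t ∈ [4, 33], which is 30 values.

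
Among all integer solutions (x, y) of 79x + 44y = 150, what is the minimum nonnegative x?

gcd(79, 44):
  79 = 1·44 + 35
  44 = 1·35 + 9
  35 = 3·9 + 8
  9 = 1·8 + 1
  8 = 8·1
so gcd(79, 44) = 1.
1 divides 150, so solutions exist.
Back-substitute for Bézout coefficients:
  1 = 9 - 1·8
  ... = 79·(-5) + 44·(9)
Scale by 150/1 = 150: (x₀, y₀) = (-750, 1350).
General solution: x = -750 + 44t, y = 1350 - 79t for integer t.
x ≥ 0: smallest is -750 mod 44 = 42 (at t = 18), with y = -72.

42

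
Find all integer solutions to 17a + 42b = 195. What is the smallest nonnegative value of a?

9

gcd(42, 17) = 1  (42 = 2×17 + 8, 17 = 2×8 + 1, 8 = 8×1).
1 divides 195, so solutions exist.
Back-substituting, 17×(5) + 42×(-2) = 1.
Scale by 195/1 = 195: (a₀, b₀) = (975, -390).
General solution: a = 975 + 42t, b = -390 - 17t for integer t.
a ≥ 0: smallest is 975 mod 42 = 9 (at t = -23), with b = 1.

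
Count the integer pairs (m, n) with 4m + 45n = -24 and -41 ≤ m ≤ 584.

14

gcd(45, 4) = 1  (45 = 11×4 + 1, 4 = 4×1).
Back-substituting, 4×(-11) + 45×(1) = 1.
Scale by -24: particular solution (264, -24); reduce m mod 45: (39, -4).
General solution: m = 39 + 45t, n = -4 - 4t for integer t.
-41 ≤ 39 + 45t ≤ 584 gives t ∈ [-1, 12], which is 14 values.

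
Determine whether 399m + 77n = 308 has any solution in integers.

gcd(399, 77) = 7  (399 = 5×77 + 14, 77 = 5×14 + 7, 14 = 2×7).
7 divides 308, so integer solutions exist.

yes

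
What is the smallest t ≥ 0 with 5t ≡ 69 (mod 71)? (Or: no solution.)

28

gcd(71, 5) = 1  (71 = 14×5 + 1, 5 = 5×1).
1 divides 69, so solutions exist.
Back-substituting, 5×(-14) + 71×(1) = 1.
So 5×(-14) ≡ 1 (mod 71); multiply by 69: t ≡ -966 (mod 71).
Smallest nonnegative: t = -966 mod 71 = 28.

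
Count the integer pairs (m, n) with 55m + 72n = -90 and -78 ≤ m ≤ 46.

2

gcd(72, 55) = 1.
By Bézout, 55·(-17) + 72·(13) = 1.
Particular solution: (18, -15).
General solution: m = 18 + 72t, n = -15 - 55t for integer t.
-78 ≤ 18 + 72t ≤ 46 gives t ∈ [-1, 0], which is 2 values.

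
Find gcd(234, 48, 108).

6

gcd(234, 48) = 6.
gcd(6, 108) = 6.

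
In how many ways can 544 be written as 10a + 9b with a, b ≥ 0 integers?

gcd(10, 9) = 1.
By Bézout, 10×(1) + 9×(-1) = 1.
One solution: (4, 56).
General: a = 4 + 9t, b = 56 - 10t.
a ≥ 0 ⇒ t ≥ 0; b ≥ 0 ⇒ t ≤ 5. So t ∈ [0, 5]: 6 solutions.

6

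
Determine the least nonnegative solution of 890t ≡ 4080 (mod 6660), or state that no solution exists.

gcd(6660, 890) = 10.
10 divides 4080, so solutions exist.
By Bézout, 890×(-217) + 6660×(29) = 10.
So 890×(-217) ≡ 10 (mod 6660); multiply by 408: t ≡ -88536 (mod 666).
Smallest nonnegative: t = -88536 mod 666 = 42.

42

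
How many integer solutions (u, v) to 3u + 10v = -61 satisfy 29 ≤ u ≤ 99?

7

gcd(10, 3):
  10 = 3·3 + 1
  3 = 3·1
so gcd(10, 3) = 1.
Back-substitute for Bézout coefficients:
  1 = 10 - 3·3
  ... = 3·(-3) + 10·(1)
Scale by -61: particular solution (183, -61); reduce u mod 10: (3, -7).
General solution: u = 3 + 10t, v = -7 - 3t for integer t.
29 ≤ 3 + 10t ≤ 99 gives t ∈ [3, 9], which is 7 values.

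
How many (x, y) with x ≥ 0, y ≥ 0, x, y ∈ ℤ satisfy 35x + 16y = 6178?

gcd(35, 16):
  35 = 2*16 + 3
  16 = 5*3 + 1
  3 = 3*1
so gcd(35, 16) = 1.
Back-substitute for Bézout coefficients:
  1 = 16 - 5*3
  ... = 35*(-5) + 16*(11)
Scale by 6178: one solution is (-30890, 67958). Reduce x mod 16: (6, 373).
General: x = 6 + 16t, y = 373 - 35t.
x ≥ 0 ⇒ t ≥ 0; y ≥ 0 ⇒ t ≤ 10. So t ∈ [0, 10]: 11 solutions.

11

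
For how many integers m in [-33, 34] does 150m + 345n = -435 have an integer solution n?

gcd(345, 150) = 15.
By Bézout, 150·(7) + 345·(-3) = 15.
Particular solution: (4, -3).
General solution: m = 4 + 23t, n = -3 - 10t for integer t.
-33 ≤ 4 + 23t ≤ 34 gives t ∈ [-1, 1], which is 3 values.

3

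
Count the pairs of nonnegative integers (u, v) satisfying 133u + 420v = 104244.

13

gcd(420, 133) = 7.
By Bézout, 133×(19) + 420×(-6) = 7.
One solution: (48, 233).
General: u = 48 + 60t, v = 233 - 19t.
u ≥ 0 ⇒ t ≥ 0; v ≥ 0 ⇒ t ≤ 12. So t ∈ [0, 12]: 13 solutions.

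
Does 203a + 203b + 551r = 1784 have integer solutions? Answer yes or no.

no

gcd(203, 203) = 203  (203 = 1·203).
gcd(203, 551) = 29.
29 does not divide 1784 (remainder 15), so no integer solutions.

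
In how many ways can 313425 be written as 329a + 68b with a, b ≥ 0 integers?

14

gcd(329, 68) = 1.
By Bézout, 329·(-31) + 68·(150) = 1.
One solution: (5, 4585).
General: a = 5 + 68t, b = 4585 - 329t.
a ≥ 0 ⇒ t ≥ 0; b ≥ 0 ⇒ t ≤ 13. So t ∈ [0, 13]: 14 solutions.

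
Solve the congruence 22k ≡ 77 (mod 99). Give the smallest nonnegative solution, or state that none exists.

8

gcd(99, 22) = 11.
11 divides 77, so solutions exist.
By Bézout, 22·(-4) + 99·(1) = 11.
So 22·(-4) ≡ 11 (mod 99); multiply by 7: k ≡ -28 (mod 9).
Smallest nonnegative: k = -28 mod 9 = 8.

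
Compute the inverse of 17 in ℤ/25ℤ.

gcd(25, 17) = 1  (25 = 1·17 + 8, 17 = 2·8 + 1, 8 = 8·1).
Back-substituting, 17·(3) + 25·(-2) = 1.
So 17·3 ≡ 1 (mod 25), and 3 mod 25 = 3.

3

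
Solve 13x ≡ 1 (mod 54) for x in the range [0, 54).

25

gcd(54, 13) = 1  (54 = 4·13 + 2, 13 = 6·2 + 1, 2 = 2·1).
Back-substituting, 13·(25) + 54·(-6) = 1.
So 13·25 ≡ 1 (mod 54), and 25 mod 54 = 25.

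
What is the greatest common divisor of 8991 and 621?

27

gcd(8991, 621) = 27  (8991 = 14*621 + 297, 621 = 2*297 + 27, 297 = 11*27).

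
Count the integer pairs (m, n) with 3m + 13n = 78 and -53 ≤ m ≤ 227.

gcd(13, 3):
  13 = 4×3 + 1
  3 = 3×1
so gcd(13, 3) = 1.
Back-substitute for Bézout coefficients:
  1 = 13 - 4×3
  ... = 3×(-4) + 13×(1)
Scale by 78: particular solution (-312, 78); reduce m mod 13: (0, 6).
General solution: m = 0 + 13t, n = 6 - 3t for integer t.
-53 ≤ 0 + 13t ≤ 227 gives t ∈ [-4, 17], which is 22 values.

22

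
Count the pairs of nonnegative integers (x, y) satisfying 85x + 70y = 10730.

9

gcd(85, 70):
  85 = 1*70 + 15
  70 = 4*15 + 10
  15 = 1*10 + 5
  10 = 2*5
so gcd(85, 70) = 5.
Back-substitute for Bézout coefficients:
  5 = 15 - 1*10
  ... = 85*(5) + 70*(-6)
Scale by 2146: one solution is (10730, -12876). Reduce x mod 14: (6, 146).
General: x = 6 + 14t, y = 146 - 17t.
x ≥ 0 ⇒ t ≥ 0; y ≥ 0 ⇒ t ≤ 8. So t ∈ [0, 8]: 9 solutions.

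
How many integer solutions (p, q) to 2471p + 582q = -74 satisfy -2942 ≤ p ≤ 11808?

gcd(2471, 582) = 1.
By Bézout, 2471·(-175) + 582·(743) = 1.
Particular solution: (146, -620).
General solution: p = 146 + 582t, q = -620 - 2471t for integer t.
-2942 ≤ 146 + 582t ≤ 11808 gives t ∈ [-5, 20], which is 26 values.

26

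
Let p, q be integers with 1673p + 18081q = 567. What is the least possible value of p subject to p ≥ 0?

gcd(18081, 1673):
  18081 = 10·1673 + 1351
  1673 = 1·1351 + 322
  1351 = 4·322 + 63
  322 = 5·63 + 7
  63 = 9·7
so gcd(18081, 1673) = 7.
7 divides 567, so solutions exist.
Back-substitute for Bézout coefficients:
  7 = 322 - 5·63
  ... = 1673·(281) + 18081·(-26)
Scale by 567/7 = 81: (p₀, q₀) = (22761, -2106).
General solution: p = 22761 + 2583t, q = -2106 - 239t for integer t.
p ≥ 0: smallest is 22761 mod 2583 = 2097 (at t = -8), with q = -194.

2097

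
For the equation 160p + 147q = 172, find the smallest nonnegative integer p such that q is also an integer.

115

gcd(160, 147) = 1  (160 = 1*147 + 13, 147 = 11*13 + 4, 13 = 3*4 + 1, 4 = 4*1).
1 divides 172, so solutions exist.
Back-substituting, 160*(34) + 147*(-37) = 1.
Scale by 172/1 = 172: (p₀, q₀) = (5848, -6364).
General solution: p = 5848 + 147t, q = -6364 - 160t for integer t.
p ≥ 0: smallest is 5848 mod 147 = 115 (at t = -39), with q = -124.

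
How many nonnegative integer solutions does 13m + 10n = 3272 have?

25

gcd(13, 10):
  13 = 1·10 + 3
  10 = 3·3 + 1
  3 = 3·1
so gcd(13, 10) = 1.
Back-substitute for Bézout coefficients:
  1 = 10 - 3·3
  ... = 13·(-3) + 10·(4)
Scale by 3272: one solution is (-9816, 13088). Reduce m mod 10: (4, 322).
General: m = 4 + 10t, n = 322 - 13t.
m ≥ 0 ⇒ t ≥ 0; n ≥ 0 ⇒ t ≤ 24. So t ∈ [0, 24]: 25 solutions.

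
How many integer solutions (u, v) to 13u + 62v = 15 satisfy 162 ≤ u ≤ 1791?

26

gcd(62, 13):
  62 = 4*13 + 10
  13 = 1*10 + 3
  10 = 3*3 + 1
  3 = 3*1
so gcd(62, 13) = 1.
Back-substitute for Bézout coefficients:
  1 = 10 - 3*3
  ... = 13*(-19) + 62*(4)
Scale by 15: particular solution (-285, 60); reduce u mod 62: (25, -5).
General solution: u = 25 + 62t, v = -5 - 13t for integer t.
162 ≤ 25 + 62t ≤ 1791 gives t ∈ [3, 28], which is 26 values.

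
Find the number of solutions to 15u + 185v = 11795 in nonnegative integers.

gcd(185, 15) = 5  (185 = 12×15 + 5, 15 = 3×5).
Back-substituting, 15×(-12) + 185×(1) = 5.
Scale by 2359: one solution is (-28308, 2359). Reduce u mod 37: (34, 61).
General: u = 34 + 37t, v = 61 - 3t.
u ≥ 0 ⇒ t ≥ 0; v ≥ 0 ⇒ t ≤ 20. So t ∈ [0, 20]: 21 solutions.

21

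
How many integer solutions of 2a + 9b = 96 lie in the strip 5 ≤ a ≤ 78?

gcd(9, 2) = 1  (9 = 4×2 + 1, 2 = 2×1).
Back-substituting, 2×(-4) + 9×(1) = 1.
Scale by 96: particular solution (-384, 96); reduce a mod 9: (3, 10).
General solution: a = 3 + 9t, b = 10 - 2t for integer t.
5 ≤ 3 + 9t ≤ 78 gives t ∈ [1, 8], which is 8 values.

8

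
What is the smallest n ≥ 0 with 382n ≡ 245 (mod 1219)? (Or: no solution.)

gcd(1219, 382) = 1.
1 divides 245, so solutions exist.
By Bézout, 382×(-501) + 1219×(157) = 1.
So 382×(-501) ≡ 1 (mod 1219); multiply by 245: n ≡ -122745 (mod 1219).
Smallest nonnegative: n = -122745 mod 1219 = 374.

374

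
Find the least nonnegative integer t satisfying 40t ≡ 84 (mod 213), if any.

66

gcd(213, 40):
  213 = 5*40 + 13
  40 = 3*13 + 1
  13 = 13*1
so gcd(213, 40) = 1.
1 divides 84, so solutions exist.
Back-substitute for Bézout coefficients:
  1 = 40 - 3*13
  ... = 40*(16) + 213*(-3)
So 40*(16) ≡ 1 (mod 213); multiply by 84: t ≡ 1344 (mod 213).
Smallest nonnegative: t = 1344 mod 213 = 66.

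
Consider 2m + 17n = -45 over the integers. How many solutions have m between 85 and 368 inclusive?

17

gcd(17, 2):
  17 = 8·2 + 1
  2 = 2·1
so gcd(17, 2) = 1.
Back-substitute for Bézout coefficients:
  1 = 17 - 8·2
  ... = 2·(-8) + 17·(1)
Scale by -45: particular solution (360, -45); reduce m mod 17: (3, -3).
General solution: m = 3 + 17t, n = -3 - 2t for integer t.
85 ≤ 3 + 17t ≤ 368 gives t ∈ [5, 21], which is 17 values.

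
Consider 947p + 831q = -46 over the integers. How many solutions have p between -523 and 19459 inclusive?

gcd(947, 831) = 1.
By Bézout, 947×(-394) + 831×(449) = 1.
Particular solution: (673, -767).
General solution: p = 673 + 831t, q = -767 - 947t for integer t.
-523 ≤ 673 + 831t ≤ 19459 gives t ∈ [-1, 22], which is 24 values.

24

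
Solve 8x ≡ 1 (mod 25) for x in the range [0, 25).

22

gcd(25, 8) = 1.
By Bézout, 8·(-3) + 25·(1) = 1.
So 8·-3 ≡ 1 (mod 25), and -3 mod 25 = 22.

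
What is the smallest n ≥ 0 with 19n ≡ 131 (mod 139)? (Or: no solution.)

gcd(139, 19) = 1.
1 divides 131, so solutions exist.
By Bézout, 19*(22) + 139*(-3) = 1.
So 19*(22) ≡ 1 (mod 139); multiply by 131: n ≡ 2882 (mod 139).
Smallest nonnegative: n = 2882 mod 139 = 102.

102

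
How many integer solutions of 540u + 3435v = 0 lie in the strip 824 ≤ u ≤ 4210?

gcd(3435, 540):
  3435 = 6*540 + 195
  540 = 2*195 + 150
  195 = 1*150 + 45
  150 = 3*45 + 15
  45 = 3*15
so gcd(3435, 540) = 15.
Back-substitute for Bézout coefficients:
  15 = 150 - 3*45
  ... = 540*(70) + 3435*(-11)
Scale by 0: particular solution (0, 0); reduce u mod 229: (0, 0).
General solution: u = 0 + 229t, v = 0 - 36t for integer t.
824 ≤ 0 + 229t ≤ 4210 gives t ∈ [4, 18], which is 15 values.

15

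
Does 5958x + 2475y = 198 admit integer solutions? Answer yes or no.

yes

gcd(5958, 2475):
  5958 = 2×2475 + 1008
  2475 = 2×1008 + 459
  1008 = 2×459 + 90
  459 = 5×90 + 9
  90 = 10×9
so gcd(5958, 2475) = 9.
9 divides 198, so integer solutions exist.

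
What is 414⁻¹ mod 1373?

262

gcd(1373, 414):
  1373 = 3×414 + 131
  414 = 3×131 + 21
  131 = 6×21 + 5
  21 = 4×5 + 1
  5 = 5×1
so gcd(1373, 414) = 1.
Back-substitute for Bézout coefficients:
  1 = 21 - 4×5
  ... = 414×(262) + 1373×(-79)
So 414×262 ≡ 1 (mod 1373), and 262 mod 1373 = 262.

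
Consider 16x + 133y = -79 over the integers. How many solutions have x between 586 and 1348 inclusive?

gcd(133, 16) = 1  (133 = 8*16 + 5, 16 = 3*5 + 1, 5 = 5*1).
Back-substituting, 16*(25) + 133*(-3) = 1.
Scale by -79: particular solution (-1975, 237); reduce x mod 133: (20, -3).
General solution: x = 20 + 133t, y = -3 - 16t for integer t.
586 ≤ 20 + 133t ≤ 1348 gives t ∈ [5, 9], which is 5 values.

5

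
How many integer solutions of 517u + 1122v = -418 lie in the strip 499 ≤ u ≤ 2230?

gcd(1122, 517):
  1122 = 2·517 + 88
  517 = 5·88 + 77
  88 = 1·77 + 11
  77 = 7·11
so gcd(1122, 517) = 11.
Back-substitute for Bézout coefficients:
  11 = 88 - 1·77
  ... = 517·(-13) + 1122·(6)
Scale by -38: particular solution (494, -228); reduce u mod 102: (86, -40).
General solution: u = 86 + 102t, v = -40 - 47t for integer t.
499 ≤ 86 + 102t ≤ 2230 gives t ∈ [5, 21], which is 17 values.

17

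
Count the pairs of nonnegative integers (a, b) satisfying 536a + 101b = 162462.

3

gcd(536, 101) = 1  (536 = 5·101 + 31, 101 = 3·31 + 8, 31 = 3·8 + 7, 8 = 1·7 + 1, 7 = 7·1).
Back-substituting, 536·(-13) + 101·(69) = 1.
Scale by 162462: one solution is (-2112006, 11209878). Reduce a mod 101: (5, 1582).
General: a = 5 + 101t, b = 1582 - 536t.
a ≥ 0 ⇒ t ≥ 0; b ≥ 0 ⇒ t ≤ 2. So t ∈ [0, 2]: 3 solutions.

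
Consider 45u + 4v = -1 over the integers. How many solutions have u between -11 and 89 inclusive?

25

gcd(45, 4) = 1  (45 = 11×4 + 1, 4 = 4×1).
Back-substituting, 45×(1) + 4×(-11) = 1.
Scale by -1: particular solution (-1, 11); reduce u mod 4: (3, -34).
General solution: u = 3 + 4t, v = -34 - 45t for integer t.
-11 ≤ 3 + 4t ≤ 89 gives t ∈ [-3, 21], which is 25 values.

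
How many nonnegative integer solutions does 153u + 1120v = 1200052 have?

gcd(1120, 153):
  1120 = 7*153 + 49
  153 = 3*49 + 6
  49 = 8*6 + 1
  6 = 6*1
so gcd(1120, 153) = 1.
Back-substitute for Bézout coefficients:
  1 = 49 - 8*6
  ... = 153*(-183) + 1120*(25)
Scale by 1200052: one solution is (-219609516, 30001300). Reduce u mod 1120: (84, 1060).
General: u = 84 + 1120t, v = 1060 - 153t.
u ≥ 0 ⇒ t ≥ 0; v ≥ 0 ⇒ t ≤ 6. So t ∈ [0, 6]: 7 solutions.

7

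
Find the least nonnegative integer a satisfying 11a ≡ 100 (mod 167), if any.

85

gcd(167, 11) = 1.
1 divides 100, so solutions exist.
By Bézout, 11·(76) + 167·(-5) = 1.
So 11·(76) ≡ 1 (mod 167); multiply by 100: a ≡ 7600 (mod 167).
Smallest nonnegative: a = 7600 mod 167 = 85.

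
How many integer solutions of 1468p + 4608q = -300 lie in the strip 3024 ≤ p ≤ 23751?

18

gcd(4608, 1468) = 4  (4608 = 3*1468 + 204, 1468 = 7*204 + 40, 204 = 5*40 + 4, 40 = 10*4).
Back-substituting, 1468*(-113) + 4608*(36) = 4.
Scale by -75: particular solution (8475, -2700); reduce p mod 1152: (411, -131).
General solution: p = 411 + 1152t, q = -131 - 367t for integer t.
3024 ≤ 411 + 1152t ≤ 23751 gives t ∈ [3, 20], which is 18 values.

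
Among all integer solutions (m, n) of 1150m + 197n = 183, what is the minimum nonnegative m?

gcd(1150, 197) = 1.
1 divides 183, so solutions exist.
By Bézout, 1150×(80) + 197×(-467) = 1.
Scale by 183/1 = 183: (m₀, n₀) = (14640, -85461).
General solution: m = 14640 + 197t, n = -85461 - 1150t for integer t.
m ≥ 0: smallest is 14640 mod 197 = 62 (at t = -74), with n = -361.

62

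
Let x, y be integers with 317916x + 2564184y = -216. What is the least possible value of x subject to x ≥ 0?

204584

gcd(2564184, 317916):
  2564184 = 8*317916 + 20856
  317916 = 15*20856 + 5076
  20856 = 4*5076 + 552
  5076 = 9*552 + 108
  552 = 5*108 + 12
  108 = 9*12
so gcd(2564184, 317916) = 12.
12 divides -216, so solutions exist.
Back-substitute for Bézout coefficients:
  12 = 552 - 5*108
  ... = 317916*(-23237) + 2564184*(2881)
Scale by -216/12 = -18: (x₀, y₀) = (418266, -51858).
General solution: x = 418266 + 213682t, y = -51858 - 26493t for integer t.
x ≥ 0: smallest is 418266 mod 213682 = 204584 (at t = -1), with y = -25365.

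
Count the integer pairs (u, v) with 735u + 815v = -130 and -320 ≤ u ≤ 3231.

22

gcd(815, 735) = 5  (815 = 1·735 + 80, 735 = 9·80 + 15, 80 = 5·15 + 5, 15 = 3·5).
Back-substituting, 735·(-51) + 815·(46) = 5.
Scale by -26: particular solution (1326, -1196); reduce u mod 163: (22, -20).
General solution: u = 22 + 163t, v = -20 - 147t for integer t.
-320 ≤ 22 + 163t ≤ 3231 gives t ∈ [-2, 19], which is 22 values.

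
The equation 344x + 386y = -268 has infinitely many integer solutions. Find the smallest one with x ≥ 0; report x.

gcd(386, 344) = 2  (386 = 1*344 + 42, 344 = 8*42 + 8, 42 = 5*8 + 2, 8 = 4*2).
2 divides -268, so solutions exist.
Back-substituting, 344*(-46) + 386*(41) = 2.
Scale by -268/2 = -134: (x₀, y₀) = (6164, -5494).
General solution: x = 6164 + 193t, y = -5494 - 172t for integer t.
x ≥ 0: smallest is 6164 mod 193 = 181 (at t = -31), with y = -162.

181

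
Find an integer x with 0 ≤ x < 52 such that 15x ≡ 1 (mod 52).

7

gcd(52, 15) = 1.
By Bézout, 15·(7) + 52·(-2) = 1.
So 15·7 ≡ 1 (mod 52), and 7 mod 52 = 7.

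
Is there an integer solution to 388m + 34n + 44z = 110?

yes

gcd(388, 34) = 2.
gcd(2, 44) = 2.
2 divides 110, so integer solutions exist.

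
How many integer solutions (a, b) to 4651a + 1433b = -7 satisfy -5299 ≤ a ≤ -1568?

gcd(4651, 1433):
  4651 = 3*1433 + 352
  1433 = 4*352 + 25
  352 = 14*25 + 2
  25 = 12*2 + 1
  2 = 2*1
so gcd(4651, 1433) = 1.
Back-substitute for Bézout coefficients:
  1 = 25 - 12*2
  ... = 4651*(-688) + 1433*(2233)
Scale by -7: particular solution (4816, -15631); reduce a mod 1433: (517, -1678).
General solution: a = 517 + 1433t, b = -1678 - 4651t for integer t.
-5299 ≤ 517 + 1433t ≤ -1568 gives t ∈ [-4, -2], which is 3 values.

3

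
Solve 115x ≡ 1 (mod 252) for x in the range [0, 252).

gcd(252, 115) = 1.
By Bézout, 115×(103) + 252×(-47) = 1.
So 115×103 ≡ 1 (mod 252), and 103 mod 252 = 103.

103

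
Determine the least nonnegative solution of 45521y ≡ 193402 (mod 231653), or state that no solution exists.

gcd(231653, 45521) = 1.
1 divides 193402, so solutions exist.
By Bézout, 45521*(-45724) + 231653*(8985) = 1.
So 45521*(-45724) ≡ 1 (mod 231653); multiply by 193402: y ≡ -8843113048 (mod 231653).
Smallest nonnegative: y = -8843113048 mod 231653 = 8574.

8574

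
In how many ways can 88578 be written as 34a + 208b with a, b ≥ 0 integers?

25

gcd(208, 34) = 2  (208 = 6×34 + 4, 34 = 8×4 + 2, 4 = 2×2).
Back-substituting, 34×(49) + 208×(-8) = 2.
Scale by 44289: one solution is (2170161, -354312). Reduce a mod 104: (97, 410).
General: a = 97 + 104t, b = 410 - 17t.
a ≥ 0 ⇒ t ≥ 0; b ≥ 0 ⇒ t ≤ 24. So t ∈ [0, 24]: 25 solutions.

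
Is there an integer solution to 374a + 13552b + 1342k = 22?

gcd(13552, 374) = 22  (13552 = 36·374 + 88, 374 = 4·88 + 22, 88 = 4·22).
gcd(22, 1342) = 22.
22 divides 22, so integer solutions exist.

yes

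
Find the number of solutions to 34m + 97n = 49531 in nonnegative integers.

15

gcd(97, 34) = 1  (97 = 2·34 + 29, 34 = 1·29 + 5, 29 = 5·5 + 4, 5 = 1·4 + 1, 4 = 4·1).
Back-substituting, 34·(20) + 97·(-7) = 1.
Scale by 49531: one solution is (990620, -346717). Reduce m mod 97: (56, 491).
General: m = 56 + 97t, n = 491 - 34t.
m ≥ 0 ⇒ t ≥ 0; n ≥ 0 ⇒ t ≤ 14. So t ∈ [0, 14]: 15 solutions.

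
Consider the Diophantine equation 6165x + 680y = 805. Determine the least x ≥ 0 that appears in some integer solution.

gcd(6165, 680):
  6165 = 9*680 + 45
  680 = 15*45 + 5
  45 = 9*5
so gcd(6165, 680) = 5.
5 divides 805, so solutions exist.
Back-substitute for Bézout coefficients:
  5 = 680 - 15*45
  ... = 6165*(-15) + 680*(136)
Scale by 805/5 = 161: (x₀, y₀) = (-2415, 21896).
General solution: x = -2415 + 136t, y = 21896 - 1233t for integer t.
x ≥ 0: smallest is -2415 mod 136 = 33 (at t = 18), with y = -298.

33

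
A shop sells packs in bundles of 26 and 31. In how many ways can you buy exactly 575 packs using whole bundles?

1

Need nonnegative integers with 26j + 31k = 575.
gcd(26, 31) = 1, and 26·(6) + 31·(-5) = 1.
So (j₀, k₀) = (3450, -2875); general j = 3450 + 31t, k = -2875 - 26t.
j ≥ 0 ⇒ t ≥ -111; k ≥ 0 ⇒ t ≤ -111. That's 1 value of t.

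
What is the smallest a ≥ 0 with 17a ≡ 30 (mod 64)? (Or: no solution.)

gcd(64, 17) = 1  (64 = 3*17 + 13, 17 = 1*13 + 4, 13 = 3*4 + 1, 4 = 4*1).
1 divides 30, so solutions exist.
Back-substituting, 17*(-15) + 64*(4) = 1.
So 17*(-15) ≡ 1 (mod 64); multiply by 30: a ≡ -450 (mod 64).
Smallest nonnegative: a = -450 mod 64 = 62.

62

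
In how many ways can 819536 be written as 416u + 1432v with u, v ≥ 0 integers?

gcd(1432, 416):
  1432 = 3*416 + 184
  416 = 2*184 + 48
  184 = 3*48 + 40
  48 = 1*40 + 8
  40 = 5*8
so gcd(1432, 416) = 8.
Back-substitute for Bézout coefficients:
  8 = 48 - 1*40
  ... = 416*(31) + 1432*(-9)
Scale by 102442: one solution is (3175702, -921978). Reduce u mod 179: (63, 554).
General: u = 63 + 179t, v = 554 - 52t.
u ≥ 0 ⇒ t ≥ 0; v ≥ 0 ⇒ t ≤ 10. So t ∈ [0, 10]: 11 solutions.

11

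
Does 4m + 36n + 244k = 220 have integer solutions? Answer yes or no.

gcd(36, 4) = 4.
gcd(4, 244) = 4.
4 divides 220, so integer solutions exist.

yes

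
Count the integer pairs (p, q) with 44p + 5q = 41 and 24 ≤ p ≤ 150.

gcd(44, 5) = 1.
By Bézout, 44*(-1) + 5*(9) = 1.
Particular solution: (4, -27).
General solution: p = 4 + 5t, q = -27 - 44t for integer t.
24 ≤ 4 + 5t ≤ 150 gives t ∈ [4, 29], which is 26 values.

26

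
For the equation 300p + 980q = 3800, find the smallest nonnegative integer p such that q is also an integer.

gcd(980, 300):
  980 = 3×300 + 80
  300 = 3×80 + 60
  80 = 1×60 + 20
  60 = 3×20
so gcd(980, 300) = 20.
20 divides 3800, so solutions exist.
Back-substitute for Bézout coefficients:
  20 = 80 - 1×60
  ... = 300×(-13) + 980×(4)
Scale by 3800/20 = 190: (p₀, q₀) = (-2470, 760).
General solution: p = -2470 + 49t, q = 760 - 15t for integer t.
p ≥ 0: smallest is -2470 mod 49 = 29 (at t = 51), with q = -5.

29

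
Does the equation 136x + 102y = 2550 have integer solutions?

gcd(136, 102) = 34  (136 = 1×102 + 34, 102 = 3×34).
34 divides 2550, so integer solutions exist.

yes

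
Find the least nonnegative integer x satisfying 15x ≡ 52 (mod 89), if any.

gcd(89, 15):
  89 = 5×15 + 14
  15 = 1×14 + 1
  14 = 14×1
so gcd(89, 15) = 1.
1 divides 52, so solutions exist.
Back-substitute for Bézout coefficients:
  1 = 15 - 1×14
  ... = 15×(6) + 89×(-1)
So 15×(6) ≡ 1 (mod 89); multiply by 52: x ≡ 312 (mod 89).
Smallest nonnegative: x = 312 mod 89 = 45.

45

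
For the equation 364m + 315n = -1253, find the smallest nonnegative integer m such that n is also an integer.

gcd(364, 315):
  364 = 1*315 + 49
  315 = 6*49 + 21
  49 = 2*21 + 7
  21 = 3*7
so gcd(364, 315) = 7.
7 divides -1253, so solutions exist.
Back-substitute for Bézout coefficients:
  7 = 49 - 2*21
  ... = 364*(13) + 315*(-15)
Scale by -1253/7 = -179: (m₀, n₀) = (-2327, 2685).
General solution: m = -2327 + 45t, n = 2685 - 52t for integer t.
m ≥ 0: smallest is -2327 mod 45 = 13 (at t = 52), with n = -19.

13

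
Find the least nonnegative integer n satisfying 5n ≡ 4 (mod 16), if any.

gcd(16, 5) = 1  (16 = 3*5 + 1, 5 = 5*1).
1 divides 4, so solutions exist.
Back-substituting, 5*(-3) + 16*(1) = 1.
So 5*(-3) ≡ 1 (mod 16); multiply by 4: n ≡ -12 (mod 16).
Smallest nonnegative: n = -12 mod 16 = 4.

4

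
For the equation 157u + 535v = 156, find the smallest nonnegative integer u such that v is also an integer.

93

gcd(535, 157):
  535 = 3×157 + 64
  157 = 2×64 + 29
  64 = 2×29 + 6
  29 = 4×6 + 5
  6 = 1×5 + 1
  5 = 5×1
so gcd(535, 157) = 1.
1 divides 156, so solutions exist.
Back-substitute for Bézout coefficients:
  1 = 6 - 1×5
  ... = 157×(-92) + 535×(27)
Scale by 156/1 = 156: (u₀, v₀) = (-14352, 4212).
General solution: u = -14352 + 535t, v = 4212 - 157t for integer t.
u ≥ 0: smallest is -14352 mod 535 = 93 (at t = 27), with v = -27.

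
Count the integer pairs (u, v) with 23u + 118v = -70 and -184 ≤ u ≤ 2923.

gcd(118, 23):
  118 = 5×23 + 3
  23 = 7×3 + 2
  3 = 1×2 + 1
  2 = 2×1
so gcd(118, 23) = 1.
Back-substitute for Bézout coefficients:
  1 = 3 - 1×2
  ... = 23×(-41) + 118×(8)
Scale by -70: particular solution (2870, -560); reduce u mod 118: (38, -8).
General solution: u = 38 + 118t, v = -8 - 23t for integer t.
-184 ≤ 38 + 118t ≤ 2923 gives t ∈ [-1, 24], which is 26 values.

26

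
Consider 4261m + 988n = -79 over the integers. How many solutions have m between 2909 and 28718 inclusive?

26

gcd(4261, 988):
  4261 = 4×988 + 309
  988 = 3×309 + 61
  309 = 5×61 + 4
  61 = 15×4 + 1
  4 = 4×1
so gcd(4261, 988) = 1.
Back-substitute for Bézout coefficients:
  1 = 61 - 15×4
  ... = 4261×(-243) + 988×(1048)
Scale by -79: particular solution (19197, -82792); reduce m mod 988: (425, -1833).
General solution: m = 425 + 988t, n = -1833 - 4261t for integer t.
2909 ≤ 425 + 988t ≤ 28718 gives t ∈ [3, 28], which is 26 values.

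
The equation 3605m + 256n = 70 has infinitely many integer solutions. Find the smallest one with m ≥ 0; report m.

gcd(3605, 256):
  3605 = 14·256 + 21
  256 = 12·21 + 4
  21 = 5·4 + 1
  4 = 4·1
so gcd(3605, 256) = 1.
1 divides 70, so solutions exist.
Back-substitute for Bézout coefficients:
  1 = 21 - 5·4
  ... = 3605·(61) + 256·(-859)
Scale by 70/1 = 70: (m₀, n₀) = (4270, -60130).
General solution: m = 4270 + 256t, n = -60130 - 3605t for integer t.
m ≥ 0: smallest is 4270 mod 256 = 174 (at t = -16), with n = -2450.

174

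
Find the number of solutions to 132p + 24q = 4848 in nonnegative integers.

gcd(132, 24) = 12  (132 = 5·24 + 12, 24 = 2·12).
Back-substituting, 132·(1) + 24·(-5) = 12.
Scale by 404: one solution is (404, -2020). Reduce p mod 2: (0, 202).
General: p = 0 + 2t, q = 202 - 11t.
p ≥ 0 ⇒ t ≥ 0; q ≥ 0 ⇒ t ≤ 18. So t ∈ [0, 18]: 19 solutions.

19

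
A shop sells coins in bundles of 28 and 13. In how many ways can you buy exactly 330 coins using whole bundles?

Need nonnegative integers with 28j + 13k = 330.
gcd(28, 13) = 1, and 28·(-6) + 13·(13) = 1.
So (j₀, k₀) = (-1980, 4290); general j = -1980 + 13t, k = 4290 - 28t.
j ≥ 0 ⇒ t ≥ 153; k ≥ 0 ⇒ t ≤ 153. That's 1 value of t.

1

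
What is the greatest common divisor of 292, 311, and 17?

1

gcd(311, 292):
  311 = 1·292 + 19
  292 = 15·19 + 7
  19 = 2·7 + 5
  7 = 1·5 + 2
  5 = 2·2 + 1
  2 = 2·1
so gcd(311, 292) = 1.
gcd(1, 17) = 1.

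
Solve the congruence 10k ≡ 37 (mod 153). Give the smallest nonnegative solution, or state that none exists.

19

gcd(153, 10):
  153 = 15*10 + 3
  10 = 3*3 + 1
  3 = 3*1
so gcd(153, 10) = 1.
1 divides 37, so solutions exist.
Back-substitute for Bézout coefficients:
  1 = 10 - 3*3
  ... = 10*(46) + 153*(-3)
So 10*(46) ≡ 1 (mod 153); multiply by 37: k ≡ 1702 (mod 153).
Smallest nonnegative: k = 1702 mod 153 = 19.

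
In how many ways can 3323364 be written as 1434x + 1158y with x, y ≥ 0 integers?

gcd(1434, 1158):
  1434 = 1·1158 + 276
  1158 = 4·276 + 54
  276 = 5·54 + 6
  54 = 9·6
so gcd(1434, 1158) = 6.
Back-substitute for Bézout coefficients:
  6 = 276 - 5·54
  ... = 1434·(21) + 1158·(-26)
Scale by 553894: one solution is (11631774, -14401244). Reduce x mod 193: (50, 2808).
General: x = 50 + 193t, y = 2808 - 239t.
x ≥ 0 ⇒ t ≥ 0; y ≥ 0 ⇒ t ≤ 11. So t ∈ [0, 11]: 12 solutions.

12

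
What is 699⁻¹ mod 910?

gcd(910, 699):
  910 = 1×699 + 211
  699 = 3×211 + 66
  211 = 3×66 + 13
  66 = 5×13 + 1
  13 = 13×1
so gcd(910, 699) = 1.
Back-substitute for Bézout coefficients:
  1 = 66 - 5×13
  ... = 699×(69) + 910×(-53)
So 699×69 ≡ 1 (mod 910), and 69 mod 910 = 69.

69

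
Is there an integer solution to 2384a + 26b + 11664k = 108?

gcd(2384, 26):
  2384 = 91·26 + 18
  26 = 1·18 + 8
  18 = 2·8 + 2
  8 = 4·2
so gcd(2384, 26) = 2.
gcd(2, 11664) = 2.
2 divides 108, so integer solutions exist.

yes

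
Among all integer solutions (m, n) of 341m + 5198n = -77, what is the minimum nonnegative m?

3521

gcd(5198, 341):
  5198 = 15×341 + 83
  341 = 4×83 + 9
  83 = 9×9 + 2
  9 = 4×2 + 1
  2 = 2×1
so gcd(5198, 341) = 1.
1 divides -77, so solutions exist.
Back-substitute for Bézout coefficients:
  1 = 9 - 4×2
  ... = 341×(2317) + 5198×(-152)
Scale by -77/1 = -77: (m₀, n₀) = (-178409, 11704).
General solution: m = -178409 + 5198t, n = 11704 - 341t for integer t.
m ≥ 0: smallest is -178409 mod 5198 = 3521 (at t = 35), with n = -231.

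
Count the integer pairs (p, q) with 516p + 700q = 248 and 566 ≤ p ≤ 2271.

gcd(700, 516) = 4.
By Bézout, 516*(19) + 700*(-14) = 4.
Particular solution: (128, -94).
General solution: p = 128 + 175t, q = -94 - 129t for integer t.
566 ≤ 128 + 175t ≤ 2271 gives t ∈ [3, 12], which is 10 values.

10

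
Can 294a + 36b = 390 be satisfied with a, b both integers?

yes

gcd(294, 36) = 6  (294 = 8×36 + 6, 36 = 6×6).
6 divides 390, so integer solutions exist.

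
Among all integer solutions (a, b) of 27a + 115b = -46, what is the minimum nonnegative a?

gcd(115, 27) = 1.
1 divides -46, so solutions exist.
By Bézout, 27·(-17) + 115·(4) = 1.
Scale by -46/1 = -46: (a₀, b₀) = (782, -184).
General solution: a = 782 + 115t, b = -184 - 27t for integer t.
a ≥ 0: smallest is 782 mod 115 = 92 (at t = -6), with b = -22.

92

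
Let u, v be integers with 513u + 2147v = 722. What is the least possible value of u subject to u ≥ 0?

gcd(2147, 513) = 19.
19 divides 722, so solutions exist.
By Bézout, 513*(-46) + 2147*(11) = 19.
Scale by 722/19 = 38: (u₀, v₀) = (-1748, 418).
General solution: u = -1748 + 113t, v = 418 - 27t for integer t.
u ≥ 0: smallest is -1748 mod 113 = 60 (at t = 16), with v = -14.

60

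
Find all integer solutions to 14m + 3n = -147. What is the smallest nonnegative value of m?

gcd(14, 3) = 1.
1 divides -147, so solutions exist.
By Bézout, 14×(-1) + 3×(5) = 1.
Scale by -147/1 = -147: (m₀, n₀) = (147, -735).
General solution: m = 147 + 3t, n = -735 - 14t for integer t.
m ≥ 0: smallest is 147 mod 3 = 0 (at t = -49), with n = -49.

0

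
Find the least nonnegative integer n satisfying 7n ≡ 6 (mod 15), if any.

gcd(15, 7):
  15 = 2×7 + 1
  7 = 7×1
so gcd(15, 7) = 1.
1 divides 6, so solutions exist.
Back-substitute for Bézout coefficients:
  1 = 15 - 2×7
  ... = 7×(-2) + 15×(1)
So 7×(-2) ≡ 1 (mod 15); multiply by 6: n ≡ -12 (mod 15).
Smallest nonnegative: n = -12 mod 15 = 3.

3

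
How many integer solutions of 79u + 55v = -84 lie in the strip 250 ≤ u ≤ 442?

3

gcd(79, 55):
  79 = 1*55 + 24
  55 = 2*24 + 7
  24 = 3*7 + 3
  7 = 2*3 + 1
  3 = 3*1
so gcd(79, 55) = 1.
Back-substitute for Bézout coefficients:
  1 = 7 - 2*3
  ... = 79*(-16) + 55*(23)
Scale by -84: particular solution (1344, -1932); reduce u mod 55: (24, -36).
General solution: u = 24 + 55t, v = -36 - 79t for integer t.
250 ≤ 24 + 55t ≤ 442 gives t ∈ [5, 7], which is 3 values.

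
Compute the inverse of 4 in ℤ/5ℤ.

4

gcd(5, 4):
  5 = 1*4 + 1
  4 = 4*1
so gcd(5, 4) = 1.
Back-substitute for Bézout coefficients:
  1 = 5 - 1*4
  ... = 4*(-1) + 5*(1)
So 4*-1 ≡ 1 (mod 5), and -1 mod 5 = 4.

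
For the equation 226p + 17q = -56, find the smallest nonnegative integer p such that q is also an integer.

gcd(226, 17):
  226 = 13*17 + 5
  17 = 3*5 + 2
  5 = 2*2 + 1
  2 = 2*1
so gcd(226, 17) = 1.
1 divides -56, so solutions exist.
Back-substitute for Bézout coefficients:
  1 = 5 - 2*2
  ... = 226*(7) + 17*(-93)
Scale by -56/1 = -56: (p₀, q₀) = (-392, 5208).
General solution: p = -392 + 17t, q = 5208 - 226t for integer t.
p ≥ 0: smallest is -392 mod 17 = 16 (at t = 24), with q = -216.

16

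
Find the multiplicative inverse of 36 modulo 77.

gcd(77, 36) = 1.
By Bézout, 36·(15) + 77·(-7) = 1.
So 36·15 ≡ 1 (mod 77), and 15 mod 77 = 15.

15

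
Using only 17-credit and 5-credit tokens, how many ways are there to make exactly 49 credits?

1

Need nonnegative integers with 17j + 5k = 49.
gcd(17, 5) = 1, and 17·(-2) + 5·(7) = 1.
So (j₀, k₀) = (-98, 343); general j = -98 + 5t, k = 343 - 17t.
j ≥ 0 ⇒ t ≥ 20; k ≥ 0 ⇒ t ≤ 20. That's 1 value of t.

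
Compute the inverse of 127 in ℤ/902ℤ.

gcd(902, 127) = 1.
By Bézout, 127×(277) + 902×(-39) = 1.
So 127×277 ≡ 1 (mod 902), and 277 mod 902 = 277.

277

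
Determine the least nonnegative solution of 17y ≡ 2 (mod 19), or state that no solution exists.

gcd(19, 17) = 1.
1 divides 2, so solutions exist.
By Bézout, 17*(9) + 19*(-8) = 1.
So 17*(9) ≡ 1 (mod 19); multiply by 2: y ≡ 18 (mod 19).
Smallest nonnegative: y = 18 mod 19 = 18.

18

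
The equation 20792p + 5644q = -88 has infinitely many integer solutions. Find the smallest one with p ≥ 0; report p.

gcd(20792, 5644) = 4  (20792 = 3·5644 + 3860, 5644 = 1·3860 + 1784, 3860 = 2·1784 + 292, 1784 = 6·292 + 32, 292 = 9·32 + 4, 32 = 8·4).
4 divides -88, so solutions exist.
Back-substituting, 20792·(174) + 5644·(-641) = 4.
Scale by -88/4 = -22: (p₀, q₀) = (-3828, 14102).
General solution: p = -3828 + 1411t, q = 14102 - 5198t for integer t.
p ≥ 0: smallest is -3828 mod 1411 = 405 (at t = 3), with q = -1492.

405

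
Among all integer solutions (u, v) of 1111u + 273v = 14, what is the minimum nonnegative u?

245

gcd(1111, 273):
  1111 = 4·273 + 19
  273 = 14·19 + 7
  19 = 2·7 + 5
  7 = 1·5 + 2
  5 = 2·2 + 1
  2 = 2·1
so gcd(1111, 273) = 1.
1 divides 14, so solutions exist.
Back-substitute for Bézout coefficients:
  1 = 5 - 2·2
  ... = 1111·(115) + 273·(-468)
Scale by 14/1 = 14: (u₀, v₀) = (1610, -6552).
General solution: u = 1610 + 273t, v = -6552 - 1111t for integer t.
u ≥ 0: smallest is 1610 mod 273 = 245 (at t = -5), with v = -997.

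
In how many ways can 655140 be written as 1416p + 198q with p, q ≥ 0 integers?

14

gcd(1416, 198) = 6  (1416 = 7×198 + 30, 198 = 6×30 + 18, 30 = 1×18 + 12, 18 = 1×12 + 6, 12 = 2×6).
Back-substituting, 1416×(-13) + 198×(93) = 6.
Scale by 109190: one solution is (-1419470, 10154670). Reduce p mod 33: (25, 3130).
General: p = 25 + 33t, q = 3130 - 236t.
p ≥ 0 ⇒ t ≥ 0; q ≥ 0 ⇒ t ≤ 13. So t ∈ [0, 13]: 14 solutions.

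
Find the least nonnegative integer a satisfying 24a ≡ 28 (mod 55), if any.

gcd(55, 24):
  55 = 2*24 + 7
  24 = 3*7 + 3
  7 = 2*3 + 1
  3 = 3*1
so gcd(55, 24) = 1.
1 divides 28, so solutions exist.
Back-substitute for Bézout coefficients:
  1 = 7 - 2*3
  ... = 24*(-16) + 55*(7)
So 24*(-16) ≡ 1 (mod 55); multiply by 28: a ≡ -448 (mod 55).
Smallest nonnegative: a = -448 mod 55 = 47.

47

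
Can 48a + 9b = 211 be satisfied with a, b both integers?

no

gcd(48, 9):
  48 = 5·9 + 3
  9 = 3·3
so gcd(48, 9) = 3.
3 does not divide 211 (remainder 1), so no integer solutions.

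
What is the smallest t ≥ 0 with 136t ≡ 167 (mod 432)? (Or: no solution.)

gcd(432, 136) = 8.
8 does not divide 167, so the congruence has no solution.

no solution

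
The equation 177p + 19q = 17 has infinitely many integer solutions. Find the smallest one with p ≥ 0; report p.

6

gcd(177, 19):
  177 = 9·19 + 6
  19 = 3·6 + 1
  6 = 6·1
so gcd(177, 19) = 1.
1 divides 17, so solutions exist.
Back-substitute for Bézout coefficients:
  1 = 19 - 3·6
  ... = 177·(-3) + 19·(28)
Scale by 17/1 = 17: (p₀, q₀) = (-51, 476).
General solution: p = -51 + 19t, q = 476 - 177t for integer t.
p ≥ 0: smallest is -51 mod 19 = 6 (at t = 3), with q = -55.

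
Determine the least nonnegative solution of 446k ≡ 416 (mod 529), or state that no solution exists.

gcd(529, 446):
  529 = 1×446 + 83
  446 = 5×83 + 31
  83 = 2×31 + 21
  31 = 1×21 + 10
  21 = 2×10 + 1
  10 = 10×1
so gcd(529, 446) = 1.
1 divides 416, so solutions exist.
Back-substitute for Bézout coefficients:
  1 = 21 - 2×10
  ... = 446×(-51) + 529×(43)
So 446×(-51) ≡ 1 (mod 529); multiply by 416: k ≡ -21216 (mod 529).
Smallest nonnegative: k = -21216 mod 529 = 473.

473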